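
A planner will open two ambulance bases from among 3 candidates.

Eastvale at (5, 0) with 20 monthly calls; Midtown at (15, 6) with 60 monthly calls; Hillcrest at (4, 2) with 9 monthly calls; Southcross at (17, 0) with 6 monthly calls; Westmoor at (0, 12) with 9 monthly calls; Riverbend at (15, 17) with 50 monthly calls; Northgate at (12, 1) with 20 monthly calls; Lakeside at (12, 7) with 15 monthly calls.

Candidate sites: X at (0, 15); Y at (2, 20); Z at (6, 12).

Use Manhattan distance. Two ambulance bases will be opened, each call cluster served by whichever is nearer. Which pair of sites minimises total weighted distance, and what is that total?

{X, Z}, total 2638

Evaluate every pair (each demand assigned to the nearer of the two):
  {X, Z}: total = 2638
  {Y, Z}: total = 2665
  {X, Y}: total = 3832
Best pair: {X, Z} with total 2638.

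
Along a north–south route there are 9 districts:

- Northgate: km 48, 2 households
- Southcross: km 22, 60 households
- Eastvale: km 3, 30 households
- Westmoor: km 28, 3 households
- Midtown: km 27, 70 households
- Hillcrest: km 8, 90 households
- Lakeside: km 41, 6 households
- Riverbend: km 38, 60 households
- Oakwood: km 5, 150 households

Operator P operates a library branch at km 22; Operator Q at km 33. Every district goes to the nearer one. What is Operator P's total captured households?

400

The indifferent point is the midpoint (22+33)/2 = 27.5; districts left of it (closer to Operator P at 22) go to Operator P, those right go to Operator Q.
  Eastvale at 3 (w=30) → Operator P
  Oakwood at 5 (w=150) → Operator P
  Hillcrest at 8 (w=90) → Operator P
  Southcross at 22 (w=60) → Operator P
  Midtown at 27 (w=70) → Operator P
  Westmoor at 28 (w=3) → Operator Q
  Riverbend at 38 (w=60) → Operator Q
  Lakeside at 41 (w=6) → Operator Q
  Northgate at 48 (w=2) → Operator Q
Operator P captures 400; Operator Q captures 71.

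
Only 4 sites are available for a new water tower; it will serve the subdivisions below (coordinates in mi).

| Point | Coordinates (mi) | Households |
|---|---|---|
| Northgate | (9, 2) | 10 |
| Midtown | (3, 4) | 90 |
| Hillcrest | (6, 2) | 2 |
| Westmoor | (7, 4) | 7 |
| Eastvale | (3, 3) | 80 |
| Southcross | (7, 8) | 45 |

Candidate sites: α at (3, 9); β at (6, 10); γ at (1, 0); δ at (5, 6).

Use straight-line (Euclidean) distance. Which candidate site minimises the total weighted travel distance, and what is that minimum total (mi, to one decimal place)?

δ, total 754.9 mi

Total weighted distance at each candidate:
  α (3, 9): total = 1267.8
  β (6, 10): total = 1457.6
  γ (1, 0): total = 1284.6
  δ (5, 6): total = 754.9
Minimum is at δ with total 754.9 mi.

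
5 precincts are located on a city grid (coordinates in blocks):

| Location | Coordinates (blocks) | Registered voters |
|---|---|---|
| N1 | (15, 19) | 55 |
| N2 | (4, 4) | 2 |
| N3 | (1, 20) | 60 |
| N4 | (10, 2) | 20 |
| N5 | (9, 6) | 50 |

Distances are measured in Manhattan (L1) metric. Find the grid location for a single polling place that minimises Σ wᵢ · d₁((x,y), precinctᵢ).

Manhattan distance separates: Σwᵢ(|x−xᵢ|+|y−yᵢ|) = Σwᵢ|x−xᵢ| + Σwᵢ|y−yᵢ|, so x and y are optimised independently as 1-D weighted medians.
Total weight W = 187; half = 93.5.
x-coordinate, sorted with cumulative weight:
  x=1 (N3, w=60) cum 60
  x=4 (N2, w=2) cum 62
  x=9 (N5, w=50) cum 112  ← median
  x=10 (N4, w=20) cum 132
  x=15 (N1, w=55) cum 187
⇒ x* = 9
y-coordinate, sorted with cumulative weight:
  y=2 (N4, w=20) cum 20
  y=4 (N2, w=2) cum 22
  y=6 (N5, w=50) cum 72
  y=19 (N1, w=55) cum 127  ← median
  y=20 (N3, w=60) cum 187
⇒ y* = 19

(9, 19)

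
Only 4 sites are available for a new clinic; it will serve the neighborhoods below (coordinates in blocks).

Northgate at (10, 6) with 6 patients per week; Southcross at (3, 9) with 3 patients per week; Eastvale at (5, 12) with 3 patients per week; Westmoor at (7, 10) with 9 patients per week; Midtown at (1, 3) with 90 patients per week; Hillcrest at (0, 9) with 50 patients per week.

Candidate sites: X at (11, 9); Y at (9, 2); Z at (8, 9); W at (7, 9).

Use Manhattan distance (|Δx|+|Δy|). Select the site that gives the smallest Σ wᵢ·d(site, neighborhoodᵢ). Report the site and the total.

Total weighted distance at each candidate:
  X (11, 9): total = 2110
  Y (9, 2): total = 1811
  Z (8, 9): total = 1651
  W (7, 9): total = 1502
Minimum is at W with total 1502 blocks.

W, total 1502 blocks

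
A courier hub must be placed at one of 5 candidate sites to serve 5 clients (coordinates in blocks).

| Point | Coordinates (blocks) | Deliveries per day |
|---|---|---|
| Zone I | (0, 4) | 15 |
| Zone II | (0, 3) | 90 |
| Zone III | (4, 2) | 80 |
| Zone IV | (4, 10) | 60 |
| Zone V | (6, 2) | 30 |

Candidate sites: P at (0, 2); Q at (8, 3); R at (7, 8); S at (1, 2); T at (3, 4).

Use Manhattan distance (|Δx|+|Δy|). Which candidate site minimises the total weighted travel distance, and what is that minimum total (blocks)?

T, total 1215 blocks

Total weighted distance at each candidate:
  P (0, 2): total = 1340
  Q (8, 3): total = 2005
  R (7, 8): total = 2475
  S (1, 2): total = 1275
  T (3, 4): total = 1215
Minimum is at T with total 1215 blocks.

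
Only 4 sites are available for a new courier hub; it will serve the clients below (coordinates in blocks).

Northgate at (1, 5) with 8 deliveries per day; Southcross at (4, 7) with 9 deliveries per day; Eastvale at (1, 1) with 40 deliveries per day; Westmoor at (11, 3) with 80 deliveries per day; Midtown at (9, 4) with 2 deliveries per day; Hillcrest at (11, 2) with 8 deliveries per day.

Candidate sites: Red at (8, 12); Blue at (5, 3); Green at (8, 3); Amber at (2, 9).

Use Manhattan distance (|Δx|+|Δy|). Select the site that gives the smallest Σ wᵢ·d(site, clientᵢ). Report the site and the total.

Total weighted distance at each candidate:
  Red (8, 12): total = 1995
  Blue (5, 3): total = 879
  Green (8, 3): total = 780
  Amber (2, 9): total = 1788
Minimum is at Green with total 780 blocks.

Green, total 780 blocks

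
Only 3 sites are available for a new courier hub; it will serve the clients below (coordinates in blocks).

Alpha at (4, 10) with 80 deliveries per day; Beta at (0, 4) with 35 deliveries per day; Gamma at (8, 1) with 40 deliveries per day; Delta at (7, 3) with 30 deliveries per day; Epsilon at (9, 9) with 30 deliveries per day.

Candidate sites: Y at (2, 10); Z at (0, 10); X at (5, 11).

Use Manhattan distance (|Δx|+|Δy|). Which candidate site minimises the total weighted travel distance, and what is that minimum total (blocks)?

Total weighted distance at each candidate:
  Y (2, 10): total = 1640
  Z (0, 10): total = 1930
  X (5, 11): total = 1580
Minimum is at X with total 1580 blocks.

X, total 1580 blocks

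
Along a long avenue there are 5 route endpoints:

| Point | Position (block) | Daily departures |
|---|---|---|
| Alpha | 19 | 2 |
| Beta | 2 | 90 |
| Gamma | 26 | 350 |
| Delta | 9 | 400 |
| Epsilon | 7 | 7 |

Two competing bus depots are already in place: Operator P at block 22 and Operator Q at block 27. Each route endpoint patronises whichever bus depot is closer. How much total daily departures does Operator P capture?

The indifferent point is the midpoint (22+27)/2 = 24.5; route endpoints left of it (closer to Operator P at 22) go to Operator P, those right go to Operator Q.
  Beta at 2 (w=90) → Operator P
  Epsilon at 7 (w=7) → Operator P
  Delta at 9 (w=400) → Operator P
  Alpha at 19 (w=2) → Operator P
  Gamma at 26 (w=350) → Operator Q
Operator P captures 499; Operator Q captures 350.

499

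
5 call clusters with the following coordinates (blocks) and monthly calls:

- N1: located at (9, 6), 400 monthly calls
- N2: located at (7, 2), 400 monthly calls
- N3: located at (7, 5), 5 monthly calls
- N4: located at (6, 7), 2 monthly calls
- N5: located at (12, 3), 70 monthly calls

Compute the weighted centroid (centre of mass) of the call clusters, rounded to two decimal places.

The minimiser of Σwᵢ‖p−pᵢ‖² is the weighted centroid p* = (Σwᵢpᵢ)/(Σwᵢ).
Σwᵢ = 877.
Σwᵢxᵢ = 400·9 + 400·7 + 5·7 + 2·6 + 70·12 = 7287.
Σwᵢyᵢ = 400·6 + 400·2 + 5·5 + 2·7 + 70·3 = 3449.
x* = 7287/877 = 8.31, y* = 3449/877 = 3.93.

(8.31, 3.93)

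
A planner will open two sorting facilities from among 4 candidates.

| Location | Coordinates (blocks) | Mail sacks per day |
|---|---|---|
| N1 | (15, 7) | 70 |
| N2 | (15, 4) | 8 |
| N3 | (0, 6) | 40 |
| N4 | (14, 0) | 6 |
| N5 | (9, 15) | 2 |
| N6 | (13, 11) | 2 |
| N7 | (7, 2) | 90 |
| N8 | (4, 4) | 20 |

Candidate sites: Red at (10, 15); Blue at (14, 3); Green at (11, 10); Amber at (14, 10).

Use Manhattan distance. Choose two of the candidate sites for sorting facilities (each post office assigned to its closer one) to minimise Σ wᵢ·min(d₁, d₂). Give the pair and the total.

Evaluate every pair (each demand assigned to the nearer of the two):
  {Blue, Green}: total = 1944
  {Blue, Amber}: total = 1958
  {Red, Blue}: total = 2020
  {Green, Amber}: total = 2354
  {Red, Green}: total = 2596
  {Red, Amber}: total = 2792
Best pair: {Blue, Green} with total 1944.

{Blue, Green}, total 1944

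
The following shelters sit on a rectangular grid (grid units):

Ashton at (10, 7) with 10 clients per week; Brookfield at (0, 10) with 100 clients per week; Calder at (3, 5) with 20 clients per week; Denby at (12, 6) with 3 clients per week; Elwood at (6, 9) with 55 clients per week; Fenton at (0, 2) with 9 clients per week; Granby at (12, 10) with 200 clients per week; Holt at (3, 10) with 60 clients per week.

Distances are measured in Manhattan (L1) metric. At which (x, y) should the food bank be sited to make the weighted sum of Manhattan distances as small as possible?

Manhattan distance separates: Σwᵢ(|x−xᵢ|+|y−yᵢ|) = Σwᵢ|x−xᵢ| + Σwᵢ|y−yᵢ|, so x and y are optimised independently as 1-D weighted medians.
Total weight W = 457; half = 228.5.
x-coordinate, sorted with cumulative weight:
  x=0 (Brookfield, w=100) cum 100
  x=0 (Fenton, w=9) cum 109
  x=3 (Calder, w=20) cum 129
  x=3 (Holt, w=60) cum 189
  x=6 (Elwood, w=55) cum 244  ← median
  x=10 (Ashton, w=10) cum 254
  x=12 (Denby, w=3) cum 257
  x=12 (Granby, w=200) cum 457
⇒ x* = 6
y-coordinate, sorted with cumulative weight:
  y=2 (Fenton, w=9) cum 9
  y=5 (Calder, w=20) cum 29
  y=6 (Denby, w=3) cum 32
  y=7 (Ashton, w=10) cum 42
  y=9 (Elwood, w=55) cum 97
  y=10 (Brookfield, w=100) cum 197
  y=10 (Granby, w=200) cum 397  ← median
  y=10 (Holt, w=60) cum 457
⇒ y* = 10

(6, 10)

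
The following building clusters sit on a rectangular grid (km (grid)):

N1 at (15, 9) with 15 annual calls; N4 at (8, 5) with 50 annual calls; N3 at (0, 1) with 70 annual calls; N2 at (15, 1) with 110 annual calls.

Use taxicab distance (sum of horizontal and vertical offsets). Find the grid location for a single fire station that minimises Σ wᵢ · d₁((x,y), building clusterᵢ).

(15, 1)

Manhattan distance separates: Σwᵢ(|x−xᵢ|+|y−yᵢ|) = Σwᵢ|x−xᵢ| + Σwᵢ|y−yᵢ|, so x and y are optimised independently as 1-D weighted medians.
Total weight W = 245; half = 122.5.
x-coordinate, sorted with cumulative weight:
  x=0 (N3, w=70) cum 70
  x=8 (N4, w=50) cum 120
  x=15 (N1, w=15) cum 135  ← median
  x=15 (N2, w=110) cum 245
⇒ x* = 15
y-coordinate, sorted with cumulative weight:
  y=1 (N3, w=70) cum 70
  y=1 (N2, w=110) cum 180  ← median
  y=5 (N4, w=50) cum 230
  y=9 (N1, w=15) cum 245
⇒ y* = 1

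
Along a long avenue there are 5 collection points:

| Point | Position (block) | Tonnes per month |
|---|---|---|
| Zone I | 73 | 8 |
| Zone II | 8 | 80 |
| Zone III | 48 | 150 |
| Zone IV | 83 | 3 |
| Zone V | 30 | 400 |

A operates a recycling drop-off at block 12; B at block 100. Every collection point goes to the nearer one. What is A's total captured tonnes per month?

630

The indifferent point is the midpoint (12+100)/2 = 56; collection points left of it (closer to A at 12) go to A, those right go to B.
  Zone II at 8 (w=80) → A
  Zone V at 30 (w=400) → A
  Zone III at 48 (w=150) → A
  Zone I at 73 (w=8) → B
  Zone IV at 83 (w=3) → B
A captures 630; B captures 11.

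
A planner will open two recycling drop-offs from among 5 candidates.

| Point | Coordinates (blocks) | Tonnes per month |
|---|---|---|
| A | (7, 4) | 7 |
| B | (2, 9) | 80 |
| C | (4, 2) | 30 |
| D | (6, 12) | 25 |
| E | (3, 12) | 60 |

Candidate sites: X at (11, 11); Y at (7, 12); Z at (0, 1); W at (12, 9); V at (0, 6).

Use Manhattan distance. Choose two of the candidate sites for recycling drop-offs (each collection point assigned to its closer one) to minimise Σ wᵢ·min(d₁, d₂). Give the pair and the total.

Evaluate every pair (each demand assigned to the nearer of the two):
  {Y, V}: total = 961
  {Y, Z}: total = 1111
  {X, Y}: total = 1351
  {Y, W}: total = 1351
  {X, V}: total = 1393
  {Z, V}: total = 1453
  {W, V}: total = 1468
  {X, Z}: total = 1710
  {Z, W}: total = 1965
  {X, W}: total = 2010
Best pair: {Y, V} with total 961.

{Y, V}, total 961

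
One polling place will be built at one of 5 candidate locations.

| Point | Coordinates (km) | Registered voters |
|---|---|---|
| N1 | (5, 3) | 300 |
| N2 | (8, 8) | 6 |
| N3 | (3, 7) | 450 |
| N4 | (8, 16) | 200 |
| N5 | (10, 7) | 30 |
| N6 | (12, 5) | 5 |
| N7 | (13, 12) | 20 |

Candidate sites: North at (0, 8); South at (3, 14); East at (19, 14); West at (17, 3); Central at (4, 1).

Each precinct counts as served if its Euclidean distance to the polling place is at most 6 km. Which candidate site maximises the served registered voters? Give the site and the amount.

Coverage radius r = 6 km; a point is covered iff (Δx)²+(Δy)² ≤ 6² = 36.
  North (0, 8): covers {N3} → 450
  South (3, 14): covers {N4} → 200
  East (19, 14): covers {none} → 0
  West (17, 3): covers {N6} → 5
  Central (4, 1): covers {N1} → 300
Maximum coverage at North: 450 registered voters.

North, covering 450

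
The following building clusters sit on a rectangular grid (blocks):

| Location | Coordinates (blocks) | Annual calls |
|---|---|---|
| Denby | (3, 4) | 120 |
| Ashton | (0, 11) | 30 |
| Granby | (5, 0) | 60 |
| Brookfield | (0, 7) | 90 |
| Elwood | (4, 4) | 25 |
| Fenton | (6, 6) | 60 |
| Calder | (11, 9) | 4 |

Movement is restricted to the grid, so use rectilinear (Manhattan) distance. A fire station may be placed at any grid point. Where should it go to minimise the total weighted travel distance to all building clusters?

(3, 4)

Manhattan distance separates: Σwᵢ(|x−xᵢ|+|y−yᵢ|) = Σwᵢ|x−xᵢ| + Σwᵢ|y−yᵢ|, so x and y are optimised independently as 1-D weighted medians.
Total weight W = 389; half = 194.5.
x-coordinate, sorted with cumulative weight:
  x=0 (Ashton, w=30) cum 30
  x=0 (Brookfield, w=90) cum 120
  x=3 (Denby, w=120) cum 240  ← median
  x=4 (Elwood, w=25) cum 265
  x=5 (Granby, w=60) cum 325
  x=6 (Fenton, w=60) cum 385
  x=11 (Calder, w=4) cum 389
⇒ x* = 3
y-coordinate, sorted with cumulative weight:
  y=0 (Granby, w=60) cum 60
  y=4 (Denby, w=120) cum 180
  y=4 (Elwood, w=25) cum 205  ← median
  y=6 (Fenton, w=60) cum 265
  y=7 (Brookfield, w=90) cum 355
  y=9 (Calder, w=4) cum 359
  y=11 (Ashton, w=30) cum 389
⇒ y* = 4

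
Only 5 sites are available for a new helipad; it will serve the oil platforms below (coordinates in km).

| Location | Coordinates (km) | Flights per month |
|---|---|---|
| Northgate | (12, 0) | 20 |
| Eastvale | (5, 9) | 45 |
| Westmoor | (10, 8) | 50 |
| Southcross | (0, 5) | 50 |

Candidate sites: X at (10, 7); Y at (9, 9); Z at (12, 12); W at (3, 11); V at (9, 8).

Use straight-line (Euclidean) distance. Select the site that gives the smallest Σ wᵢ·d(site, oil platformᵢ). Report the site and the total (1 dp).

Total weighted distance at each candidate:
  X (10, 7): total = 947.8
  Y (9, 9): total = 932.9
  Z (12, 12): total = 1500.9
  W (3, 11): total = 1127.7
  V (9, 8): total = 880.8
Minimum is at V with total 880.8 km.

V, total 880.8 km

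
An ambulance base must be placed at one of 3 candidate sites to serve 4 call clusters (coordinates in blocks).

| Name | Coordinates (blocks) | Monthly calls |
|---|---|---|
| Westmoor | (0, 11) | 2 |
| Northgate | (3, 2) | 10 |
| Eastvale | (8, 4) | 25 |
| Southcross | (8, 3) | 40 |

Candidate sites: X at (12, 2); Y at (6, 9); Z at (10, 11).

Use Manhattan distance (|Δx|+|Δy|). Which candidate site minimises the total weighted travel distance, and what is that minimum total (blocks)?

Total weighted distance at each candidate:
  X (12, 2): total = 482
  Y (6, 9): total = 611
  Z (10, 11): total = 805
Minimum is at X with total 482 blocks.

X, total 482 blocks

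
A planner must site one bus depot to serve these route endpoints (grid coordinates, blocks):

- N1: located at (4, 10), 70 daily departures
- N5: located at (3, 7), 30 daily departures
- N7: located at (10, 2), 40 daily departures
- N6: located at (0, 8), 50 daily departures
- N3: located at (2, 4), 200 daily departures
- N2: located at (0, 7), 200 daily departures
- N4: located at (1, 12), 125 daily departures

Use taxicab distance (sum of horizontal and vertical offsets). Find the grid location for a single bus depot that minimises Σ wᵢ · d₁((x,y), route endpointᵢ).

(1, 7)

Manhattan distance separates: Σwᵢ(|x−xᵢ|+|y−yᵢ|) = Σwᵢ|x−xᵢ| + Σwᵢ|y−yᵢ|, so x and y are optimised independently as 1-D weighted medians.
Total weight W = 715; half = 357.5.
x-coordinate, sorted with cumulative weight:
  x=0 (N6, w=50) cum 50
  x=0 (N2, w=200) cum 250
  x=1 (N4, w=125) cum 375  ← median
  x=2 (N3, w=200) cum 575
  x=3 (N5, w=30) cum 605
  x=4 (N1, w=70) cum 675
  x=10 (N7, w=40) cum 715
⇒ x* = 1
y-coordinate, sorted with cumulative weight:
  y=2 (N7, w=40) cum 40
  y=4 (N3, w=200) cum 240
  y=7 (N5, w=30) cum 270
  y=7 (N2, w=200) cum 470  ← median
  y=8 (N6, w=50) cum 520
  y=10 (N1, w=70) cum 590
  y=12 (N4, w=125) cum 715
⇒ y* = 7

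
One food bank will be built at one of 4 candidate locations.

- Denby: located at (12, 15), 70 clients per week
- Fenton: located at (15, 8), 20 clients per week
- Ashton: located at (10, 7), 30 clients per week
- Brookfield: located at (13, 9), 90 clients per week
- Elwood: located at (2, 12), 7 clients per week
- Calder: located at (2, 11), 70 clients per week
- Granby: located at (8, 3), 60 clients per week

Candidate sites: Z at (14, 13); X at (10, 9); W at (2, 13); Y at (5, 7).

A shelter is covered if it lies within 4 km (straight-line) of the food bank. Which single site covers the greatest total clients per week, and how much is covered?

Coverage radius r = 4 km; a point is covered iff (Δx)²+(Δy)² ≤ 4² = 16.
  Z (14, 13): covers {Denby} → 70
  X (10, 9): covers {Ashton, Brookfield} → 120
  W (2, 13): covers {Elwood, Calder} → 77
  Y (5, 7): covers {none} → 0
Maximum coverage at X: 120 clients per week.

X, covering 120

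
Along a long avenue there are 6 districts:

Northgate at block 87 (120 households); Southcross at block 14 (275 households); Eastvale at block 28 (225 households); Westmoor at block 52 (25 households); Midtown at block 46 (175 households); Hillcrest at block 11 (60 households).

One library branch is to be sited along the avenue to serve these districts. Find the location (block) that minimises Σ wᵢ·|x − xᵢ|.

x = 28

For a sum of weighted absolute distances on a line, the optimum is the weighted median (not the mean). Total weight W = 880; half-weight = 440.
Sort by position and accumulate weight:
  block 11 (Hillcrest, w=60) → cum 60
  block 14 (Southcross, w=275) → cum 335
  block 28 (Eastvale, w=225) → cum 560  ≥ 440 → median here
  block 46 (Midtown, w=175) → cum 735
  block 52 (Westmoor, w=25) → cum 760
  block 87 (Northgate, w=120) → cum 880
Optimal location: block 28.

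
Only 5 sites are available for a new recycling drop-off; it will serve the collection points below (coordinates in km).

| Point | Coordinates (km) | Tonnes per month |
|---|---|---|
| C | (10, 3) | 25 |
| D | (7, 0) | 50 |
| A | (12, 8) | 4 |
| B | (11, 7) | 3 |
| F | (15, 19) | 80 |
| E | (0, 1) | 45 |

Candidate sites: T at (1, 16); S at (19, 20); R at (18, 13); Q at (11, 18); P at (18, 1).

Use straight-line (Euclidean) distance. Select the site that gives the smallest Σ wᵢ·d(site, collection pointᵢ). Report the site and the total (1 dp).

Q, total 2612.0 km

Total weighted distance at each candidate:
  T (1, 16): total = 3166.4
  S (19, 20): total = 3287.4
  R (18, 13): total = 2740.7
  Q (11, 18): total = 2612.0
  P (18, 1): total = 3092.8
Minimum is at Q with total 2612.0 km.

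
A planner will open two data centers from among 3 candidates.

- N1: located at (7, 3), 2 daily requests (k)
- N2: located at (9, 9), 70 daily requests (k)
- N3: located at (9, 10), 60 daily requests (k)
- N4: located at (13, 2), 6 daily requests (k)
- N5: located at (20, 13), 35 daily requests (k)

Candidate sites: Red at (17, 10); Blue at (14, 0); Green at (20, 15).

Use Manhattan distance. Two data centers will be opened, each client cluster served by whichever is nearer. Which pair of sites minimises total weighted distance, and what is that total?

{Red, Green}, total 1286

Evaluate every pair (each demand assigned to the nearer of the two):
  {Red, Green}: total = 1286
  {Red, Blue}: total = 1358
  {Blue, Green}: total = 1988
Best pair: {Red, Green} with total 1286.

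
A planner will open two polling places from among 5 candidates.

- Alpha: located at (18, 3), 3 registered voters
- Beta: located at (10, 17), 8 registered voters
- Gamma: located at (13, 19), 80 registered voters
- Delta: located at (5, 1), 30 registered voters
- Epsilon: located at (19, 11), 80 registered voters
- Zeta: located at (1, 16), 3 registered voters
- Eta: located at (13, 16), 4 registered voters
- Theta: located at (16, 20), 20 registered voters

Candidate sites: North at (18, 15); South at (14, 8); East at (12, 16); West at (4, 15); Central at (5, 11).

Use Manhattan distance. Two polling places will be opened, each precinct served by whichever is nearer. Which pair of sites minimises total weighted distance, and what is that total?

Evaluate every pair (each demand assigned to the nearer of the two):
  {North, East}: total = 1617
  {South, East}: total = 1688
  {North, Central}: total = 1727
  {North, West}: total = 1846
  {East, Central}: total = 1852
  {North, South}: total = 1925
  {East, West}: total = 1987
  {South, Central}: total = 2358
  {South, West}: total = 2469
  {West, Central}: total = 2979
Best pair: {North, East} with total 1617.

{North, East}, total 1617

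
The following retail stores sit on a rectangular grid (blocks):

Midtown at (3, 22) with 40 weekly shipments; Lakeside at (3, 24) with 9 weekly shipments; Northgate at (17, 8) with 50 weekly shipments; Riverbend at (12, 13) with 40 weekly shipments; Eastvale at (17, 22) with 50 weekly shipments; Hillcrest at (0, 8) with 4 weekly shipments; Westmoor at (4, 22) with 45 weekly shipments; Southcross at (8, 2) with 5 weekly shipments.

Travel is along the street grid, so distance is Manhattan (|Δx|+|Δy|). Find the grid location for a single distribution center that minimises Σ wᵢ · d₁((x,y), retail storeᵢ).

(12, 22)

Manhattan distance separates: Σwᵢ(|x−xᵢ|+|y−yᵢ|) = Σwᵢ|x−xᵢ| + Σwᵢ|y−yᵢ|, so x and y are optimised independently as 1-D weighted medians.
Total weight W = 243; half = 121.5.
x-coordinate, sorted with cumulative weight:
  x=0 (Hillcrest, w=4) cum 4
  x=3 (Midtown, w=40) cum 44
  x=3 (Lakeside, w=9) cum 53
  x=4 (Westmoor, w=45) cum 98
  x=8 (Southcross, w=5) cum 103
  x=12 (Riverbend, w=40) cum 143  ← median
  x=17 (Northgate, w=50) cum 193
  x=17 (Eastvale, w=50) cum 243
⇒ x* = 12
y-coordinate, sorted with cumulative weight:
  y=2 (Southcross, w=5) cum 5
  y=8 (Northgate, w=50) cum 55
  y=8 (Hillcrest, w=4) cum 59
  y=13 (Riverbend, w=40) cum 99
  y=22 (Midtown, w=40) cum 139  ← median
  y=22 (Eastvale, w=50) cum 189
  y=22 (Westmoor, w=45) cum 234
  y=24 (Lakeside, w=9) cum 243
⇒ y* = 22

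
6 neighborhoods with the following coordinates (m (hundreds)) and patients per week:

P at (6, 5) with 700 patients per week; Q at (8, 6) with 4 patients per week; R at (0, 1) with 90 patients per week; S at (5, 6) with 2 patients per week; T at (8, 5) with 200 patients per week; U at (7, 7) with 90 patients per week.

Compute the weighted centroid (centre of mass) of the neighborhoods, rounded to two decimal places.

The minimiser of Σwᵢ‖p−pᵢ‖² is the weighted centroid p* = (Σwᵢpᵢ)/(Σwᵢ).
Σwᵢ = 1086.
Σwᵢxᵢ = 700·6 + 4·8 + 90·0 + 2·5 + 200·8 + 90·7 = 6472.
Σwᵢyᵢ = 700·5 + 4·6 + 90·1 + 2·6 + 200·5 + 90·7 = 5256.
x* = 6472/1086 = 5.96, y* = 5256/1086 = 4.84.

(5.96, 4.84)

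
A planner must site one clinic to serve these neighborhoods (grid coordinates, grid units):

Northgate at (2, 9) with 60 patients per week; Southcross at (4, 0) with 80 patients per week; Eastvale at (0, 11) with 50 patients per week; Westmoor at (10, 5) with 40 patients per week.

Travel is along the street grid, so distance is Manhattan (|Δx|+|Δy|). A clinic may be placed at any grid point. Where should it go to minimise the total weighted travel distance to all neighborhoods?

(4, 5)

Manhattan distance separates: Σwᵢ(|x−xᵢ|+|y−yᵢ|) = Σwᵢ|x−xᵢ| + Σwᵢ|y−yᵢ|, so x and y are optimised independently as 1-D weighted medians.
Total weight W = 230; half = 115.
x-coordinate, sorted with cumulative weight:
  x=0 (Eastvale, w=50) cum 50
  x=2 (Northgate, w=60) cum 110
  x=4 (Southcross, w=80) cum 190  ← median
  x=10 (Westmoor, w=40) cum 230
⇒ x* = 4
y-coordinate, sorted with cumulative weight:
  y=0 (Southcross, w=80) cum 80
  y=5 (Westmoor, w=40) cum 120  ← median
  y=9 (Northgate, w=60) cum 180
  y=11 (Eastvale, w=50) cum 230
⇒ y* = 5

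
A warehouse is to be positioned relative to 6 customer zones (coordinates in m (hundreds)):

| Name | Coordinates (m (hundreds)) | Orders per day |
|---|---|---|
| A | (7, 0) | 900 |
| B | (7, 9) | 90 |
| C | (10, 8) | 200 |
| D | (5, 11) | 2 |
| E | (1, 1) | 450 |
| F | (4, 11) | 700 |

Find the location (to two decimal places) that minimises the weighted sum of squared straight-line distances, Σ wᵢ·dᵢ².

(5.20, 4.52)

The minimiser of Σwᵢ‖p−pᵢ‖² is the weighted centroid p* = (Σwᵢpᵢ)/(Σwᵢ).
Σwᵢ = 2342.
Σwᵢxᵢ = 900·7 + 90·7 + 200·10 + 2·5 + 450·1 + 700·4 = 12190.
Σwᵢyᵢ = 900·0 + 90·9 + 200·8 + 2·11 + 450·1 + 700·11 = 10582.
x* = 12190/2342 = 5.20, y* = 10582/2342 = 4.52.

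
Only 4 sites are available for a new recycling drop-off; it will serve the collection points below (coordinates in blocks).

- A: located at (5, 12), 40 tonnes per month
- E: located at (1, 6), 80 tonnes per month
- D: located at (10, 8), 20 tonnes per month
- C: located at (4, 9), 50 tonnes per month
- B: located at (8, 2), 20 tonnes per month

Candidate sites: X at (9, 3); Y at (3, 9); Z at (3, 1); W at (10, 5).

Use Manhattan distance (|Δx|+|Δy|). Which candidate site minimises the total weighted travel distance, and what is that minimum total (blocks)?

Total weighted distance at each candidate:
  X (9, 3): total = 2110
  Y (3, 9): total = 1050
  Z (3, 1): total = 1930
  W (10, 5): total = 1940
Minimum is at Y with total 1050 blocks.

Y, total 1050 blocks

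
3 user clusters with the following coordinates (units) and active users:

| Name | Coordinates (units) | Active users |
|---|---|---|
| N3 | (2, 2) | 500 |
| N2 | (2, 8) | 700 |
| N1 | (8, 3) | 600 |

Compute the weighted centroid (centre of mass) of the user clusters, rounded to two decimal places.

The minimiser of Σwᵢ‖p−pᵢ‖² is the weighted centroid p* = (Σwᵢpᵢ)/(Σwᵢ).
Σwᵢ = 1800.
Σwᵢxᵢ = 500·2 + 700·2 + 600·8 = 7200.
Σwᵢyᵢ = 500·2 + 700·8 + 600·3 = 8400.
x* = 7200/1800 = 4.00, y* = 8400/1800 = 4.67.

(4.00, 4.67)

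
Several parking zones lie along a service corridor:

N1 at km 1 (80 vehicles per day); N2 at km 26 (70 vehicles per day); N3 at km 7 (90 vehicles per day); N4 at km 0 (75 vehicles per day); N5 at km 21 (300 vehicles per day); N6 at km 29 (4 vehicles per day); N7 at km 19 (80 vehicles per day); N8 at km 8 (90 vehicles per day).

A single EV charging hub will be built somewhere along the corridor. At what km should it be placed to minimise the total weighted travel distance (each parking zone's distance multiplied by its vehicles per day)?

x = 19

For a sum of weighted absolute distances on a line, the optimum is the weighted median (not the mean). Total weight W = 789; half-weight = 394.5.
Sort by position and accumulate weight:
  km 0 (N4, w=75) → cum 75
  km 1 (N1, w=80) → cum 155
  km 7 (N3, w=90) → cum 245
  km 8 (N8, w=90) → cum 335
  km 19 (N7, w=80) → cum 415  ≥ 394.5 → median here
  km 21 (N5, w=300) → cum 715
  km 26 (N2, w=70) → cum 785
  km 29 (N6, w=4) → cum 789
Optimal location: km 19.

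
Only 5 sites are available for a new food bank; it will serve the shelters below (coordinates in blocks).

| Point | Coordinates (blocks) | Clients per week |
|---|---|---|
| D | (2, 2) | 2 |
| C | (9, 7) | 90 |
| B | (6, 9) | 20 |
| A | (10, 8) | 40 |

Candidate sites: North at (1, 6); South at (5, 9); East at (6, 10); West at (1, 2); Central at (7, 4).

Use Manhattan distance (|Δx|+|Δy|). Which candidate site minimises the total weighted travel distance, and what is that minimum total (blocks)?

South, total 820 blocks

Total weighted distance at each candidate:
  North (1, 6): total = 1420
  South (5, 9): total = 820
  East (6, 10): total = 824
  West (1, 2): total = 2012
  Central (7, 4): total = 864
Minimum is at South with total 820 blocks.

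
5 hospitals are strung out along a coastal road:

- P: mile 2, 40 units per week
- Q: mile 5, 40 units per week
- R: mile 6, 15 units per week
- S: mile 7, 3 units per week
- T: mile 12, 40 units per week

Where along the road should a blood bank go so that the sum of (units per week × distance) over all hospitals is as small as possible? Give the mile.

x = 5

For a sum of weighted absolute distances on a line, the optimum is the weighted median (not the mean). Total weight W = 138; half-weight = 69.
Sort by position and accumulate weight:
  mile 2 (P, w=40) → cum 40
  mile 5 (Q, w=40) → cum 80  ≥ 69 → median here
  mile 6 (R, w=15) → cum 95
  mile 7 (S, w=3) → cum 98
  mile 12 (T, w=40) → cum 138
Optimal location: mile 5.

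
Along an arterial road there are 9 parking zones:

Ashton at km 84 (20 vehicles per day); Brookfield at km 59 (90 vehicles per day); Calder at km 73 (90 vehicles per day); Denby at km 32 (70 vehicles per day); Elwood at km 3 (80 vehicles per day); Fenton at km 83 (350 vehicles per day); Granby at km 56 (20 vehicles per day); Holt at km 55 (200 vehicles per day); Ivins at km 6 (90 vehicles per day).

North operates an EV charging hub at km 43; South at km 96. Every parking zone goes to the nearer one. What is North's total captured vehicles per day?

The indifferent point is the midpoint (43+96)/2 = 69.5; parking zones left of it (closer to North at 43) go to North, those right go to South.
  Elwood at 3 (w=80) → North
  Ivins at 6 (w=90) → North
  Denby at 32 (w=70) → North
  Holt at 55 (w=200) → North
  Granby at 56 (w=20) → North
  Brookfield at 59 (w=90) → North
  Calder at 73 (w=90) → South
  Fenton at 83 (w=350) → South
  Ashton at 84 (w=20) → South
North captures 550; South captures 460.

550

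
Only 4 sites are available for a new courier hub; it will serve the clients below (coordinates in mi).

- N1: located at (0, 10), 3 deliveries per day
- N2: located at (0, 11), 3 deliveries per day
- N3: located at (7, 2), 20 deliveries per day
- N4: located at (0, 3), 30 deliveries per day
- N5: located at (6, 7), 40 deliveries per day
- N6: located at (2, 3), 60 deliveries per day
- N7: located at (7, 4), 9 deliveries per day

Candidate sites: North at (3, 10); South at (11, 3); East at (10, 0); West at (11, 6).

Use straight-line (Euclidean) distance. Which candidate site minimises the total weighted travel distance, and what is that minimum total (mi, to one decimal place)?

Total weighted distance at each candidate:
  North (3, 10): total = 1084.7
  South (11, 3): total = 1325.6
  East (10, 0): total = 1352.5
  West (11, 6): total = 1340.0
Minimum is at North with total 1084.7 mi.

North, total 1084.7 mi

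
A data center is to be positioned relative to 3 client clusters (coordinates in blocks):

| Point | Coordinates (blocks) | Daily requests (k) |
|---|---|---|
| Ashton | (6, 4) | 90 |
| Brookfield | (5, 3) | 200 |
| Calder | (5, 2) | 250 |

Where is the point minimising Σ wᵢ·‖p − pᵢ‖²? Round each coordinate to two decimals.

The minimiser of Σwᵢ‖p−pᵢ‖² is the weighted centroid p* = (Σwᵢpᵢ)/(Σwᵢ).
Σwᵢ = 540.
Σwᵢxᵢ = 90·6 + 200·5 + 250·5 = 2790.
Σwᵢyᵢ = 90·4 + 200·3 + 250·2 = 1460.
x* = 2790/540 = 5.17, y* = 1460/540 = 2.70.

(5.17, 2.70)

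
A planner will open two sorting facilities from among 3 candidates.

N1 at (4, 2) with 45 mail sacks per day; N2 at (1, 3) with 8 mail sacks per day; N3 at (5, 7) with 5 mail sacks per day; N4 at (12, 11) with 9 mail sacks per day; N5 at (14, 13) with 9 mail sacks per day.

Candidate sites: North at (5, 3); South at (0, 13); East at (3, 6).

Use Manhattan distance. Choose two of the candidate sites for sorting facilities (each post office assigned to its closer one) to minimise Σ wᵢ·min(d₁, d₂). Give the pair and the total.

{North, South}, total 394

Evaluate every pair (each demand assigned to the nearer of the two):
  {North, South}: total = 394
  {North, East}: total = 425
  {South, East}: total = 532
Best pair: {North, South} with total 394.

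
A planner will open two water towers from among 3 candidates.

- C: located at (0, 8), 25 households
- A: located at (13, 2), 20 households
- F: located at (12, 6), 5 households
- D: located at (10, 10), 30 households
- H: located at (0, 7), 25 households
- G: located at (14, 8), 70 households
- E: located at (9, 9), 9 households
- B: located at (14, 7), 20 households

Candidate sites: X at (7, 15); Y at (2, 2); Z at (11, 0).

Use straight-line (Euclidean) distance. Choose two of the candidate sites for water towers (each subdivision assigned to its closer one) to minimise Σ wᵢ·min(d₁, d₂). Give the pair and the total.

{Y, Z}, total 1514.6

Evaluate every pair (each demand assigned to the nearer of the two):
  {Y, Z}: total = 1514.6
  {X, Z}: total = 1582.5
  {X, Y}: total = 1701.6
Best pair: {Y, Z} with total 1514.6.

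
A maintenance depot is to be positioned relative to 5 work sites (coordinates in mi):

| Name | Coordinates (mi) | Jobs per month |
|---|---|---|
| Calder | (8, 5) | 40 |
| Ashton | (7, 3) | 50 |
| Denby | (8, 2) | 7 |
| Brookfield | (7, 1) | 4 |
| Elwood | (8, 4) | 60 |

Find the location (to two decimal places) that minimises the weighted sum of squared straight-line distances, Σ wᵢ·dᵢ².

The minimiser of Σwᵢ‖p−pᵢ‖² is the weighted centroid p* = (Σwᵢpᵢ)/(Σwᵢ).
Σwᵢ = 161.
Σwᵢxᵢ = 40·8 + 50·7 + 7·8 + 4·7 + 60·8 = 1234.
Σwᵢyᵢ = 40·5 + 50·3 + 7·2 + 4·1 + 60·4 = 608.
x* = 1234/161 = 7.66, y* = 608/161 = 3.78.

(7.66, 3.78)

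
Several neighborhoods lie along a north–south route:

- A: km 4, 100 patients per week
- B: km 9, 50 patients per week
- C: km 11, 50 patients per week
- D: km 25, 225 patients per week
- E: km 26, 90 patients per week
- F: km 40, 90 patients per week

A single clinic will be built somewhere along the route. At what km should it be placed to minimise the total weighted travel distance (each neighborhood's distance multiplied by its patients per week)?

For a sum of weighted absolute distances on a line, the optimum is the weighted median (not the mean). Total weight W = 605; half-weight = 302.5.
Sort by position and accumulate weight:
  km 4 (A, w=100) → cum 100
  km 9 (B, w=50) → cum 150
  km 11 (C, w=50) → cum 200
  km 25 (D, w=225) → cum 425  ≥ 302.5 → median here
  km 26 (E, w=90) → cum 515
  km 40 (F, w=90) → cum 605
Optimal location: km 25.

x = 25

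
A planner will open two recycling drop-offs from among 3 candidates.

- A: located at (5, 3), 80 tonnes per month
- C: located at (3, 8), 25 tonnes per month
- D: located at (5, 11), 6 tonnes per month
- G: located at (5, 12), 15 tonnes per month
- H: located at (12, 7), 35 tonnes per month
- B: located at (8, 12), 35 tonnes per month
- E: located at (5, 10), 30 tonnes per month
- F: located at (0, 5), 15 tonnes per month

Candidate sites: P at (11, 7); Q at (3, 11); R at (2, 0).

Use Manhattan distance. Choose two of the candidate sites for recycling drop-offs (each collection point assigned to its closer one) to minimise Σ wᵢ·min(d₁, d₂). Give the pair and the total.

{P, Q}, total 1402

Evaluate every pair (each demand assigned to the nearer of the two):
  {P, Q}: total = 1402
  {Q, R}: total = 1472
  {P, R}: total = 1620
Best pair: {P, Q} with total 1402.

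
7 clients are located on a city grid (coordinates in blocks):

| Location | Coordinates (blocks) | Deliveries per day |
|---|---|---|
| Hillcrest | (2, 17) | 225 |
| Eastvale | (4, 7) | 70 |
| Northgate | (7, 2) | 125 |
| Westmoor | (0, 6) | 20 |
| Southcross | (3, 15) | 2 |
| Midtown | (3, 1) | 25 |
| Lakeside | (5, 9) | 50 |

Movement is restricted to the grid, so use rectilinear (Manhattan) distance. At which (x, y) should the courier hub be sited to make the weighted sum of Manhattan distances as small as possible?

Manhattan distance separates: Σwᵢ(|x−xᵢ|+|y−yᵢ|) = Σwᵢ|x−xᵢ| + Σwᵢ|y−yᵢ|, so x and y are optimised independently as 1-D weighted medians.
Total weight W = 517; half = 258.5.
x-coordinate, sorted with cumulative weight:
  x=0 (Westmoor, w=20) cum 20
  x=2 (Hillcrest, w=225) cum 245
  x=3 (Southcross, w=2) cum 247
  x=3 (Midtown, w=25) cum 272  ← median
  x=4 (Eastvale, w=70) cum 342
  x=5 (Lakeside, w=50) cum 392
  x=7 (Northgate, w=125) cum 517
⇒ x* = 3
y-coordinate, sorted with cumulative weight:
  y=1 (Midtown, w=25) cum 25
  y=2 (Northgate, w=125) cum 150
  y=6 (Westmoor, w=20) cum 170
  y=7 (Eastvale, w=70) cum 240
  y=9 (Lakeside, w=50) cum 290  ← median
  y=15 (Southcross, w=2) cum 292
  y=17 (Hillcrest, w=225) cum 517
⇒ y* = 9

(3, 9)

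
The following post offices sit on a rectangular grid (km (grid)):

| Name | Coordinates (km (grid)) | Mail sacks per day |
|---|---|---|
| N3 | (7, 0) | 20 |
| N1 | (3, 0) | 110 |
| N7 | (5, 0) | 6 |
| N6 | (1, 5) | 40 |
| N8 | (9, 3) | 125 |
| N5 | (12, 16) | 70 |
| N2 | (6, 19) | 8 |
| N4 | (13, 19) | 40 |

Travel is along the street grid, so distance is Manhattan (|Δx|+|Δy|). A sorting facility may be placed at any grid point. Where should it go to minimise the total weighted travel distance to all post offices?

Manhattan distance separates: Σwᵢ(|x−xᵢ|+|y−yᵢ|) = Σwᵢ|x−xᵢ| + Σwᵢ|y−yᵢ|, so x and y are optimised independently as 1-D weighted medians.
Total weight W = 419; half = 209.5.
x-coordinate, sorted with cumulative weight:
  x=1 (N6, w=40) cum 40
  x=3 (N1, w=110) cum 150
  x=5 (N7, w=6) cum 156
  x=6 (N2, w=8) cum 164
  x=7 (N3, w=20) cum 184
  x=9 (N8, w=125) cum 309  ← median
  x=12 (N5, w=70) cum 379
  x=13 (N4, w=40) cum 419
⇒ x* = 9
y-coordinate, sorted with cumulative weight:
  y=0 (N3, w=20) cum 20
  y=0 (N1, w=110) cum 130
  y=0 (N7, w=6) cum 136
  y=3 (N8, w=125) cum 261  ← median
  y=5 (N6, w=40) cum 301
  y=16 (N5, w=70) cum 371
  y=19 (N2, w=8) cum 379
  y=19 (N4, w=40) cum 419
⇒ y* = 3

(9, 3)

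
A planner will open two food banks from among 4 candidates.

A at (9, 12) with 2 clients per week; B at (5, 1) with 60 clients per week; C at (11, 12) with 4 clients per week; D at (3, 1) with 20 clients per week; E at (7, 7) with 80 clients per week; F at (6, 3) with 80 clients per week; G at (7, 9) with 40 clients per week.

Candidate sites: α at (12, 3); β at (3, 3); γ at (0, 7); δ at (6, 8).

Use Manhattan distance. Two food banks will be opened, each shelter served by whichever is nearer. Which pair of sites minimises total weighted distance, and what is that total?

{β, δ}, total 810

Evaluate every pair (each demand assigned to the nearer of the two):
  {β, δ}: total = 810
  {γ, δ}: total = 1350
  {α, δ}: total = 1370
  {β, γ}: total = 1532
  {α, β}: total = 1624
  {α, γ}: total = 2184
Best pair: {β, δ} with total 810.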